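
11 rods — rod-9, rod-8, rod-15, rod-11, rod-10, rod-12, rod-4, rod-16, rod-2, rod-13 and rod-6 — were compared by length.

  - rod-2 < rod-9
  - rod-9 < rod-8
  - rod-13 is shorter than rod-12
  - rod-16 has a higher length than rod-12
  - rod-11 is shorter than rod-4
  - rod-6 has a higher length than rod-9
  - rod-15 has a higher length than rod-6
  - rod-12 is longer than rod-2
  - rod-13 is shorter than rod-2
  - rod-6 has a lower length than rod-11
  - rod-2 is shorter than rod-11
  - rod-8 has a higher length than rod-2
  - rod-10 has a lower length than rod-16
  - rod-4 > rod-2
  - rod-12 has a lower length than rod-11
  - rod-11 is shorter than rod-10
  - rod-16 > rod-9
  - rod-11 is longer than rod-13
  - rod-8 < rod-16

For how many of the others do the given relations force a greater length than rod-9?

7

Directly above rod-9: rod-6, rod-8, rod-16.
One step further: rod-11, rod-15 (5 so far).
One step further: rod-10, rod-4 (7 so far).
No other element is forced above rod-9 by the given relations, so the count is 7.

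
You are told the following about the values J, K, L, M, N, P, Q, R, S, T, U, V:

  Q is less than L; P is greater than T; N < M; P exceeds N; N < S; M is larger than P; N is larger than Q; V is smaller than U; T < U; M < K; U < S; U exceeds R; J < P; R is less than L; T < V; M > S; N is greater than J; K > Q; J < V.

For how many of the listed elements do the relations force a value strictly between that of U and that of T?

1

The relations place T below U. An element lies strictly between them when it is forced above T and also forced below U.
Above T: {P, V, S, M, K}. Below U: {J, R, V}.
Intersection: {V} — 1.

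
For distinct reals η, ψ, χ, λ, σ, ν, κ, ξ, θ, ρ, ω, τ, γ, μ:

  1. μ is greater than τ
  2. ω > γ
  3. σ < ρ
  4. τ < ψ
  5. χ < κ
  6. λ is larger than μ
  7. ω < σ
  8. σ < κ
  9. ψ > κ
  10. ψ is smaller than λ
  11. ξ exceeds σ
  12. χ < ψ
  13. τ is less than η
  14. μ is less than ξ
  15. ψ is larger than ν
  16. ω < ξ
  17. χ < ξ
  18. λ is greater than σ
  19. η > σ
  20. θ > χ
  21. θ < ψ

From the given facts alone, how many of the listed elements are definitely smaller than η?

4

From η the given relations immediately reach τ, σ.
From those, ω — 3 in total.
From those, γ — 4 in total.
Nothing else is reachable below η; 4 in all.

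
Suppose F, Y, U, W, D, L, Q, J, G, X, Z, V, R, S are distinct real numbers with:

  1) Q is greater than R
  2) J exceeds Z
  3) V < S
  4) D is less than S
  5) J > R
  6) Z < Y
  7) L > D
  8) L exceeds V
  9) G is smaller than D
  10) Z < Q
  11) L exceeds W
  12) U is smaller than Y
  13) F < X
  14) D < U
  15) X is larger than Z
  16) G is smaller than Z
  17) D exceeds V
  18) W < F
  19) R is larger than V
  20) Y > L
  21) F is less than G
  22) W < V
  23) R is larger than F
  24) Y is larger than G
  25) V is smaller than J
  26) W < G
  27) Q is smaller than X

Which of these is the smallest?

W

F is not least since W < F; V is not least since W < V; R is not least since F < R; G is not least since W < G; Z is not least since G < Z; Q is not least since Z < Q; X is not least since Z < X; D is not least since V < D; L is not least since D < L; S is not least since V < S; U is not least since D < U; Y is not least since G < Y; J is not least since Z < J.
Only W has nothing below it, so W is the smallest.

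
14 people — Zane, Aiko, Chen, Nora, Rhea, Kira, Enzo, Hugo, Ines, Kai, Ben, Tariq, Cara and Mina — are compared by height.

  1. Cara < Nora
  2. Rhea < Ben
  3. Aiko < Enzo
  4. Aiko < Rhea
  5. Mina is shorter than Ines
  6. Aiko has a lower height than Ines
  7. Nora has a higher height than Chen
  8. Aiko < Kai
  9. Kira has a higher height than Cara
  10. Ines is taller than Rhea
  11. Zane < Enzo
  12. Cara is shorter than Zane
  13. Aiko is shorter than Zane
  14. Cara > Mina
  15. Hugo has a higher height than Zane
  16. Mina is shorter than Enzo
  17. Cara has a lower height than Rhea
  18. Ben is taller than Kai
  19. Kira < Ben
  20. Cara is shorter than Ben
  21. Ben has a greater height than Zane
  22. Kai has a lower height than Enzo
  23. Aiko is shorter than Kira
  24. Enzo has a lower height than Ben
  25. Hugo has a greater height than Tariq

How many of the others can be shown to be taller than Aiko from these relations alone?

8

The elements the relations force above Aiko are Rhea, Zane, Ines, Kai, Kira, Enzo, Hugo, Ben — no chain reaches any other.
That is 8.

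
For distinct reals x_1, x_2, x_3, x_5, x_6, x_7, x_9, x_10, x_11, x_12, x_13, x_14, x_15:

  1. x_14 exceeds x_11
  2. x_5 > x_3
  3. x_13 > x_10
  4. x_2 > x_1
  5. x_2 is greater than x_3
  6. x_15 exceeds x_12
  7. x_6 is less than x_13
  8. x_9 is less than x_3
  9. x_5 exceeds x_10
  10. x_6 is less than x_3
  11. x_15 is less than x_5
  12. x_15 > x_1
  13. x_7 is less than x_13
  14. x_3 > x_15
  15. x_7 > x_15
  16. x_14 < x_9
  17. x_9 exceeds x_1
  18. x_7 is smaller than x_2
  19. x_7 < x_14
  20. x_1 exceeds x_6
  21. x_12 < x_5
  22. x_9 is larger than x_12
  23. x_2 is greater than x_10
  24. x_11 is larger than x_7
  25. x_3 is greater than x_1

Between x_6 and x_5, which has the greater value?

x_5

x_6 < x_1 < x_15 < x_7 < x_11 < x_14 < x_9 < x_3 < x_5, by transitivity through x_1, x_15, x_7, x_11, x_14, x_9, x_3.
So x_6 < x_5; x_5 is the larger of the two.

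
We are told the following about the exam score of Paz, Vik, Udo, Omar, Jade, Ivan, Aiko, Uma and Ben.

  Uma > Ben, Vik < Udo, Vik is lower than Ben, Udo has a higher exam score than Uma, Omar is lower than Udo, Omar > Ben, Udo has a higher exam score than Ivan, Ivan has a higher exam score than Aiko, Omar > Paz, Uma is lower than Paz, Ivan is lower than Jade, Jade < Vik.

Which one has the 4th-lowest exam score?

Vik

Chaining the given pairs: Aiko < Ivan < Jade < Vik < Ben < Uma < Paz < Omar < Udo.
The 4th smallest is Vik.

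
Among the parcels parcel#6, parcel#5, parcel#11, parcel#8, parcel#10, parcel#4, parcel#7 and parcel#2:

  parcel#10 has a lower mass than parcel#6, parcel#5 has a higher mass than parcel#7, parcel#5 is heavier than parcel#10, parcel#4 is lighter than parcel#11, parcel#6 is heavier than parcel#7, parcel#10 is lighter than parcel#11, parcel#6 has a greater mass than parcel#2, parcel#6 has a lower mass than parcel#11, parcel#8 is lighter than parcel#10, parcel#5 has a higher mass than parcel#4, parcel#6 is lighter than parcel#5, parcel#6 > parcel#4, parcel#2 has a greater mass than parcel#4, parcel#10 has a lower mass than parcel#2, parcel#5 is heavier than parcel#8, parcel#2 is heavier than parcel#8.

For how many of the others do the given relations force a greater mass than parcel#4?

4

The elements the relations force above parcel#4 are parcel#2, parcel#6, parcel#5, parcel#11 — no chain reaches any other.
That is 4.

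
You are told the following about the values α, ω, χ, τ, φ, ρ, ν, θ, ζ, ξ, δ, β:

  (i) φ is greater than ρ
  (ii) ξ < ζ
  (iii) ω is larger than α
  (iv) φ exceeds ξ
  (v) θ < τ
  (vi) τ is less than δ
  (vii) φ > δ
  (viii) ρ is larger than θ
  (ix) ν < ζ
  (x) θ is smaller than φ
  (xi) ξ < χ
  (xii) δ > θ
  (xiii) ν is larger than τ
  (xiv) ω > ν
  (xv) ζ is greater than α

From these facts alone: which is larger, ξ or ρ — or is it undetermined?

Following every chain through ξ: above ξ we get χ, φ, ζ.
ρ is not reached, and no chain runs the other way from ρ to ξ.
So the given relations leave the order of ξ and ρ undetermined.

undetermined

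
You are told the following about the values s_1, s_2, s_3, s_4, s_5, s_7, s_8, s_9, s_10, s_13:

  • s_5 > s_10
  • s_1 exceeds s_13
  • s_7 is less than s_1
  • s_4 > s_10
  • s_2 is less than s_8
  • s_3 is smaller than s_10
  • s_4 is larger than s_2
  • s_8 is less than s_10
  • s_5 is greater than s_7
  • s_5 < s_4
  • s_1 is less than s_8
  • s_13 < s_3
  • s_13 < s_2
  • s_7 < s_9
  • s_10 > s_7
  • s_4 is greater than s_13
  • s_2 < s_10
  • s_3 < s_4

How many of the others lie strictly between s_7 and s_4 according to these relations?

4

Chaining upward from s_7 reaches: s_1, s_8, s_10, s_5, s_9.
Chaining downward from s_4 reaches: s_13, s_3, s_2, s_1, s_8, s_10, s_5.
Strictly between s_7 and s_4 are those in both lists: s_1, s_8, s_10, s_5 — 4 elements.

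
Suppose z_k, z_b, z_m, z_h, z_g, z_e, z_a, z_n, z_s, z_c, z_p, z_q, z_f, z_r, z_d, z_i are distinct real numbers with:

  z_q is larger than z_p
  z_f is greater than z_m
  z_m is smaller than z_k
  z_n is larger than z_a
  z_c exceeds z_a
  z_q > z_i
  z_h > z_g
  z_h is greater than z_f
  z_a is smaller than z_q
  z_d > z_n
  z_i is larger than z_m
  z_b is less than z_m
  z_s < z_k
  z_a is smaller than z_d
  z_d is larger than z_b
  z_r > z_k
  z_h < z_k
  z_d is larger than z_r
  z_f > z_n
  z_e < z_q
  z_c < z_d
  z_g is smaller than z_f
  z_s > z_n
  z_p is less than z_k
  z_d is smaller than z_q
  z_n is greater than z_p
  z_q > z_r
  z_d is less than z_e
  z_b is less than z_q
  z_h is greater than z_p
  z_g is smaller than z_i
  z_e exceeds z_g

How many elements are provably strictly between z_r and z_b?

The relations place z_b below z_r. An element lies strictly between them when it is forced above z_b and also forced below z_r.
Above z_b: {z_m, z_f, z_h, z_k, z_d, z_e, z_i, z_q}. Below z_r: {z_p, z_a, z_m, z_n, z_g, z_f, z_h, z_s, z_k}.
Intersection: {z_m, z_f, z_h, z_k} — 4.

4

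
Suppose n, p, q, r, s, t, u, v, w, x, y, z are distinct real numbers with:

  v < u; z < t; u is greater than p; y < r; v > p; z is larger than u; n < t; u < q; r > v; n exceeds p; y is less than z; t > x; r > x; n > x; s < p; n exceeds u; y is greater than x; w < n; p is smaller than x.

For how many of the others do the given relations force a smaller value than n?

6

From n the given relations immediately reach p, w, x, u.
From those, s, v — 6 in total.
Nothing else is reachable below n; 6 in all.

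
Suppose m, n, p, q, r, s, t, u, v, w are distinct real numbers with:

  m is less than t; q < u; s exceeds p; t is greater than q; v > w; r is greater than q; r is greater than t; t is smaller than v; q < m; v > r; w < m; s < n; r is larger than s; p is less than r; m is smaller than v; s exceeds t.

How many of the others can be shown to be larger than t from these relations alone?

4

From t the given relations immediately reach s, r, v.
From those, n — 4 in total.
No other element is forced above t by the given relations, so the count is 4.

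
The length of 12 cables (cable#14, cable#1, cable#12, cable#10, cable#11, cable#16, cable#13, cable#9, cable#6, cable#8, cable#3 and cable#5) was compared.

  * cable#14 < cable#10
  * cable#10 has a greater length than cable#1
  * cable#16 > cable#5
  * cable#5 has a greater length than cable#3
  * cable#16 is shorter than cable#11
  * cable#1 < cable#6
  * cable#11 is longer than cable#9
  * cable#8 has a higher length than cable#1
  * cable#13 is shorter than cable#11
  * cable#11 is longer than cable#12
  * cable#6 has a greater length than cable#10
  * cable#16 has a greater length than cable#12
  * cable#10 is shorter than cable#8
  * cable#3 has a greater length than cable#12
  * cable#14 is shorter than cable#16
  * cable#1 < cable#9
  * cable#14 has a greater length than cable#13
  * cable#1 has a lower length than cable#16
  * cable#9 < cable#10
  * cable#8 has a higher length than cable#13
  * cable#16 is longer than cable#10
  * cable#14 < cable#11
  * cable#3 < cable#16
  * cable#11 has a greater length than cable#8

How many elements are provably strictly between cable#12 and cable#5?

1

Chaining upward from cable#12 reaches: cable#3, cable#16, cable#11.
Chaining downward from cable#5 reaches: cable#3.
Strictly between cable#12 and cable#5 are those in both lists: cable#3 — 1 element.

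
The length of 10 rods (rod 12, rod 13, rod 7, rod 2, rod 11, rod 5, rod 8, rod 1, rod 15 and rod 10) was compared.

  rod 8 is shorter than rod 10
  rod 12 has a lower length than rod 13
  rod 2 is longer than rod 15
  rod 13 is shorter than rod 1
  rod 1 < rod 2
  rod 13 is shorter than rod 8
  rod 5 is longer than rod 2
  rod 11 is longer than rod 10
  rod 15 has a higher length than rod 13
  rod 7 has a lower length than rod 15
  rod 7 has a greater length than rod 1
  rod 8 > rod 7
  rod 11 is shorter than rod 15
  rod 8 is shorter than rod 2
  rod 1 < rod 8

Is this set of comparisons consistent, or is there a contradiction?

consistent

Every relation is compatible with rod 12 < rod 13 < rod 1 < rod 7 < rod 8 < rod 10 < rod 11 < rod 15 < rod 2 < rod 5; the set is consistent.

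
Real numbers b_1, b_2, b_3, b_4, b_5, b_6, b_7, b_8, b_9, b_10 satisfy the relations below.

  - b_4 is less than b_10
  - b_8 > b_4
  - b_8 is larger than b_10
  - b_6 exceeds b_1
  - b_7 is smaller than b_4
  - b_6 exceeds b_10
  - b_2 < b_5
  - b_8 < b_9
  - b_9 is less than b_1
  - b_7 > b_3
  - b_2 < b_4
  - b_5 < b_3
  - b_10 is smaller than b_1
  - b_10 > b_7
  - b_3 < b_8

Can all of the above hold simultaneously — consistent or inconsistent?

consistent

The single ordering b_2 < b_5 < b_3 < b_7 < b_4 < b_10 < b_8 < b_9 < b_1 < b_6 satisfies every listed relation, so no contradiction arises.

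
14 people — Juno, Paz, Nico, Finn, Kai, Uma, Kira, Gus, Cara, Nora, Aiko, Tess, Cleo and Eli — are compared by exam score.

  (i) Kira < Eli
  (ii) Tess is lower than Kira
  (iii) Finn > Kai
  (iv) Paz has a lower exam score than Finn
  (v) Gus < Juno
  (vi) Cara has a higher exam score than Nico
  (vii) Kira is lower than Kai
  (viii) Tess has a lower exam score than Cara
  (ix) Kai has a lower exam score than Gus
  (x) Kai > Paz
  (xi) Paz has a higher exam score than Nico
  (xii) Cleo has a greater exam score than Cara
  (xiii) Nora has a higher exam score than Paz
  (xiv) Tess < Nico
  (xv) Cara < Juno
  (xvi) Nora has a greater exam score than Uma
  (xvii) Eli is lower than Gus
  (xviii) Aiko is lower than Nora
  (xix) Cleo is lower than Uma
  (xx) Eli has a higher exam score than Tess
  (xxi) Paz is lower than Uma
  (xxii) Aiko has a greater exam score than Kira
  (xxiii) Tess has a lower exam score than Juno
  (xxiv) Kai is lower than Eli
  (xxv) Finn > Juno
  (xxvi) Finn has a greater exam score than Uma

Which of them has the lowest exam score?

Tess

Chaining upward from Tess: directly above it, Nico, Cara, Kira, Eli, Juno; then Paz, Kai, Cleo, Gus, Aiko, Finn; then Uma, Nora.
That covers every other element, and nothing is given below Tess, so Tess is the lowest exam score.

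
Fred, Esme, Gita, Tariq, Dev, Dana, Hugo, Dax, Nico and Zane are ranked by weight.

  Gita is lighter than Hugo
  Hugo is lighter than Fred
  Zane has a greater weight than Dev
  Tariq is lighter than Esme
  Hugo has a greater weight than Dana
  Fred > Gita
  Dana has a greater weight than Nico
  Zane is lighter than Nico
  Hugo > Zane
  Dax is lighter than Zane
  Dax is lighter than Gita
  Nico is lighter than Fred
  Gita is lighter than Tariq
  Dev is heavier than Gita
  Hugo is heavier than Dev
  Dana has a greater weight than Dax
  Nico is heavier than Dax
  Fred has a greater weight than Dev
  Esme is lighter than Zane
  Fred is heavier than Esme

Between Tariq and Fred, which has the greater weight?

Fred

The relevant relations are Tariq < Esme; Esme < Zane; Zane < Nico; Nico < Dana; Dana < Hugo; Hugo < Fred.
Together: Tariq < Esme < Zane < Nico < Dana < Hugo < Fred.
So Tariq < Fred; Fred is the heavier of the two.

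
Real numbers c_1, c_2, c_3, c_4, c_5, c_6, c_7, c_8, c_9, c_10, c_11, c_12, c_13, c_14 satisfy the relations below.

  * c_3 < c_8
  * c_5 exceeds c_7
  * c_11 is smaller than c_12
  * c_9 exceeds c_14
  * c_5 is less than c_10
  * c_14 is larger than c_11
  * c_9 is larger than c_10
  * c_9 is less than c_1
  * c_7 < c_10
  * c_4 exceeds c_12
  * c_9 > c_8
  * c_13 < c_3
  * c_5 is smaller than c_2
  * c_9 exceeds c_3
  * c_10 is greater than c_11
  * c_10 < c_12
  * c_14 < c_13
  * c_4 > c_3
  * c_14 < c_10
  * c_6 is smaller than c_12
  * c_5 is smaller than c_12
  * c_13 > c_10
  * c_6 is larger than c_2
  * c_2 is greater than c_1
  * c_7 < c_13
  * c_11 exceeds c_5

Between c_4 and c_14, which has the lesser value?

c_14

Chaining the given relations: c_14 < c_10 < c_13 < c_3 < c_8 < c_9 < c_1 < c_2 < c_6 < c_12 < c_4.
So c_14 < c_4; c_14 is the smaller of the two.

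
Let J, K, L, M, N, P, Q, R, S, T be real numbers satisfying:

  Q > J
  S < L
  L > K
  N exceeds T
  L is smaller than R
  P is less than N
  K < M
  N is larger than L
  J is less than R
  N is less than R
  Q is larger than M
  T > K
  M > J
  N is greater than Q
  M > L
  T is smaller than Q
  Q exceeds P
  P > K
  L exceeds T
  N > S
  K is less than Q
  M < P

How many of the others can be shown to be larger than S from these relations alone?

6

From S the given relations immediately reach L, N.
From those, M, R — 4 in total.
From those, P, Q — 6 in total.
Nothing else is reachable above S; 6 in all.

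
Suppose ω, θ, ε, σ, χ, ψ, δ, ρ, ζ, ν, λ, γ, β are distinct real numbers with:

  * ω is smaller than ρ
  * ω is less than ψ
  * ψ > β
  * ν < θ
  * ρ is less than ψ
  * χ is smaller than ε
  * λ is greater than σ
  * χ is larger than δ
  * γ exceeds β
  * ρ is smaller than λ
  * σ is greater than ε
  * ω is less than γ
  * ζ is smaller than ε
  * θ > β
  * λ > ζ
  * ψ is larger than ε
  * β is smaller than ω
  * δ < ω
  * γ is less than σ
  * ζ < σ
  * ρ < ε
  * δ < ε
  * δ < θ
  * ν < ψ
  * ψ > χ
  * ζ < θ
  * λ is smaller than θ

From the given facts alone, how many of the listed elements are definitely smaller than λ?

9

From λ the given relations immediately reach ρ, ζ, σ.
From those, ω, γ, ε — 6 in total.
From those, δ, β, χ — 9 in total.
Nothing else is reachable below λ; 9 in all.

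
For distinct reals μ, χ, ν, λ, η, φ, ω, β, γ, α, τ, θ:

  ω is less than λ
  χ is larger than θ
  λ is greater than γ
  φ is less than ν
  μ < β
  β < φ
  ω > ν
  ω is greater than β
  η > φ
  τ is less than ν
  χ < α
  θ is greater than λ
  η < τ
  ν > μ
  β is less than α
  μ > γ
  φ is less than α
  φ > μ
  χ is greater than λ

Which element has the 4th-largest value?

Chaining the given pairs: γ < μ < β < φ < η < τ < ν < ω < λ < θ < χ < α.
Counting 4 from the largest end gives λ.

λ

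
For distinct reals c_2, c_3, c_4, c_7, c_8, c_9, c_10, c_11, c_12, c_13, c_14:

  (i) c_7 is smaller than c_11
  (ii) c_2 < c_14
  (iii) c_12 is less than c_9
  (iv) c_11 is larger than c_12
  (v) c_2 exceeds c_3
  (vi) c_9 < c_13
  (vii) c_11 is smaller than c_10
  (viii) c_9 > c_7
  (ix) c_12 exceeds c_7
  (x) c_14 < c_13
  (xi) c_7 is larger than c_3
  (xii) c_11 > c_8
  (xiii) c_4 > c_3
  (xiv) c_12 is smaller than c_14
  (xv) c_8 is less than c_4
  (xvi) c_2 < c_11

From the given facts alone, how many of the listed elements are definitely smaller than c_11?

5

Directly below c_11: c_7, c_12, c_2, c_8.
One step further: c_3 (5 so far).
Nothing else is reachable below c_11; 5 in all.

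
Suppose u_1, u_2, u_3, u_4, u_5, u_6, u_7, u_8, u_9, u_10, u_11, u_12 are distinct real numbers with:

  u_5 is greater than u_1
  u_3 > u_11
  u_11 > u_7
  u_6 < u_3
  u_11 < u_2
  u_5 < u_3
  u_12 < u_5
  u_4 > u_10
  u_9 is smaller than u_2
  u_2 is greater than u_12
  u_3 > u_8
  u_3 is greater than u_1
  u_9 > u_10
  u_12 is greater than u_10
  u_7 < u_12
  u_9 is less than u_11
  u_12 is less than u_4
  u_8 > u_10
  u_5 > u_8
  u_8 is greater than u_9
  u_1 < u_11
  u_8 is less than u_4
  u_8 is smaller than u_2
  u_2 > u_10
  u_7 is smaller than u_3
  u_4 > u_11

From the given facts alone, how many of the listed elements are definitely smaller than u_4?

Directly below u_4: u_10, u_11, u_12, u_8.
One step further: u_1, u_7, u_9 (7 so far).
No other element is forced below u_4 by the given relations, so the count is 7.

7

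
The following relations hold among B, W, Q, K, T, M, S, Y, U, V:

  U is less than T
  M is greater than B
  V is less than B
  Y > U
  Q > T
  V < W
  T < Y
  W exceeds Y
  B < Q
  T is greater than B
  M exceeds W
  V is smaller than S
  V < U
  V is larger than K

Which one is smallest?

V is not least since K < V; B is not least since V < B; U is not least since V < U; T is not least since B < T; Y is not least since T < Y; Q is not least since T < Q; W is not least since Y < W; S is not least since V < S; M is not least since W < M.
Only K has nothing below it, so K is the smallest.

K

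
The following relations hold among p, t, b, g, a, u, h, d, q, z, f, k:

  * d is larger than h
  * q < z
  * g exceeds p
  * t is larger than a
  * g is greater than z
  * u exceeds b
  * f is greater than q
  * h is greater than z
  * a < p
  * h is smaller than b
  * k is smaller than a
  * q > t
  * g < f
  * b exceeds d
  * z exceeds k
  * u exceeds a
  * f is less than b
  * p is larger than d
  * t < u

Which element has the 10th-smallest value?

f

Piecing the relations together gives one ordering: k < a < t < q < z < h < d < p < g < f < b < u.
The 10th smallest is f.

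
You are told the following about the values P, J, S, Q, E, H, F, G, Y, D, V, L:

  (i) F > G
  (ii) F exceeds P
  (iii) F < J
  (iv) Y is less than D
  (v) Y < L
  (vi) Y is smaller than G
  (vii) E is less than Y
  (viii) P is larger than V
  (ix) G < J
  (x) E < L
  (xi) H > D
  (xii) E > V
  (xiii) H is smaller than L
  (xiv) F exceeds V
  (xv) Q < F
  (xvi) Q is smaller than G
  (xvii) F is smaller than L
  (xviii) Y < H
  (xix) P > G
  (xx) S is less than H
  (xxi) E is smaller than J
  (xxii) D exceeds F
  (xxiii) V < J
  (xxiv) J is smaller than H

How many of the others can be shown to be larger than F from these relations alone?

Directly above F: J, D, L.
One step further: H (4 so far).
Nothing else is reachable above F; 4 in all.

4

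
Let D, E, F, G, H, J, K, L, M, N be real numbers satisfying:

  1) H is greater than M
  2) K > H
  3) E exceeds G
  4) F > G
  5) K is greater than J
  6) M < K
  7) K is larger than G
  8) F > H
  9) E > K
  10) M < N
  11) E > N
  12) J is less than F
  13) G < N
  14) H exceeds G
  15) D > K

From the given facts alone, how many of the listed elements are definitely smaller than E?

6

Directly below E: G, K, N.
One step further: J, M, H (6 so far).
No other element is forced below E by the given relations, so the count is 6.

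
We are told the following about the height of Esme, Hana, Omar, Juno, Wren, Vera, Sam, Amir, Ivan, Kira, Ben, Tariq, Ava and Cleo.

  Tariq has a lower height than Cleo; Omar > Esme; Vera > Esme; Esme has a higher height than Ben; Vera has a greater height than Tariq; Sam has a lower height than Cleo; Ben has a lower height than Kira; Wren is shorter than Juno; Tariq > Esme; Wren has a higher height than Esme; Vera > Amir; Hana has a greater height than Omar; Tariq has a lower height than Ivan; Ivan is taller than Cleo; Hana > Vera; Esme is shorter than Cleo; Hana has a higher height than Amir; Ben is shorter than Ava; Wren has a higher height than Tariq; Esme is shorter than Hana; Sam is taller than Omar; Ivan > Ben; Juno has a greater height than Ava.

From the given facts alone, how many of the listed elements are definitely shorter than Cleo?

5

The elements the relations force below Cleo are Ben, Esme, Tariq, Omar, Sam — no chain reaches any other.
That is 5.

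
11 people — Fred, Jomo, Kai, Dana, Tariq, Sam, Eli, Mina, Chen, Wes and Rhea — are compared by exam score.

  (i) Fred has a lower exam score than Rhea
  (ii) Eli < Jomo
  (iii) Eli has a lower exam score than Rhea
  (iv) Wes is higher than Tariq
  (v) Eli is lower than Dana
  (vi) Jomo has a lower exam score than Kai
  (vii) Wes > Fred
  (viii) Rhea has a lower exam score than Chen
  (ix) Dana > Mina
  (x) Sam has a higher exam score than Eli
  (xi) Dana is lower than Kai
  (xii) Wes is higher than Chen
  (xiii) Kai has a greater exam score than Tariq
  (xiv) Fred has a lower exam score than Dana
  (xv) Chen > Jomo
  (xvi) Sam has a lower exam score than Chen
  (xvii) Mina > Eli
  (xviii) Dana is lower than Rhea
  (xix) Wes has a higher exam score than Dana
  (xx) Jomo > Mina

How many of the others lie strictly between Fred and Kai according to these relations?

1

Chaining upward from Fred reaches: Dana, Rhea, Chen, Wes.
Chaining downward from Kai reaches: Eli, Mina, Dana, Tariq, Jomo.
Strictly between Fred and Kai are those in both lists: Dana — 1 element.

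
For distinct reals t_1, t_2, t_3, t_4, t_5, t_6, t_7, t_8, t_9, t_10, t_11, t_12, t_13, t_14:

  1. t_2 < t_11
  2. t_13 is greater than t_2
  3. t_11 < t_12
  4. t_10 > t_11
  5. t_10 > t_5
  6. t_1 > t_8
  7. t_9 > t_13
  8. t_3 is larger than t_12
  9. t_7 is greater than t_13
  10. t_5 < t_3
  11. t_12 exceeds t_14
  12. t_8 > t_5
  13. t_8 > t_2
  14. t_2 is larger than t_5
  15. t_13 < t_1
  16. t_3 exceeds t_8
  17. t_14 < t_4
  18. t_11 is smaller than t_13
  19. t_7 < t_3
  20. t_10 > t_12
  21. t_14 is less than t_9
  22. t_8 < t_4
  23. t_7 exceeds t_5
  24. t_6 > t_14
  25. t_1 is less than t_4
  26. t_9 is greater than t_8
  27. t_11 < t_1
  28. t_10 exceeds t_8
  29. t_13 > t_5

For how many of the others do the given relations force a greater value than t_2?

10

Directly above t_2: t_11, t_13, t_8.
One step further: t_7, t_9, t_1, t_12, t_4, t_10, t_3 (10 so far).
Nothing else is reachable above t_2; 10 in all.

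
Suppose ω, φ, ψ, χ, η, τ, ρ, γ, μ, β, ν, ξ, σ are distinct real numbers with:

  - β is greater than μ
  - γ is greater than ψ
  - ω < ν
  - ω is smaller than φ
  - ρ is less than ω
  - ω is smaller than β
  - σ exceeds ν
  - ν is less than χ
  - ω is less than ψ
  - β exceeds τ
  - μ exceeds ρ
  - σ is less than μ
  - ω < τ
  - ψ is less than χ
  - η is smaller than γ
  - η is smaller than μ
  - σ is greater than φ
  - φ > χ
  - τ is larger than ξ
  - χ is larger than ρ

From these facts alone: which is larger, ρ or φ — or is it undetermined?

φ

ρ < ω and ω < ν give ρ < ν.
With ν < χ: ρ < ω < ν < χ.
Then χ < φ extends the chain to φ.
So φ is larger.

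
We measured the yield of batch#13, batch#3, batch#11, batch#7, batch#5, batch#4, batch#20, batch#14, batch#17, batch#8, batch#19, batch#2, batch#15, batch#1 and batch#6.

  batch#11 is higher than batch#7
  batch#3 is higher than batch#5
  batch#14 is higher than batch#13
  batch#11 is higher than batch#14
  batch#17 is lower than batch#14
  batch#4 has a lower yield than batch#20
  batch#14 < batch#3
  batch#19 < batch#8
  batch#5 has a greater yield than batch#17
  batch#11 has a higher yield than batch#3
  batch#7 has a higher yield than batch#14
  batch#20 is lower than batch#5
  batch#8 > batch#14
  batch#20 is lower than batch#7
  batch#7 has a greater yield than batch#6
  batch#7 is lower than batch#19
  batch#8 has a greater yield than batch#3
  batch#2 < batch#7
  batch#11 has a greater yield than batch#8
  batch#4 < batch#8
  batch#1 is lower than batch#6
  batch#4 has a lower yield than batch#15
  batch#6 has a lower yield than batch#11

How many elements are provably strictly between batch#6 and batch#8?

The relations place batch#6 below batch#8. An element lies strictly between them when it is forced above batch#6 and also forced below batch#8.
Above batch#6: {batch#7, batch#19, batch#11}. Below batch#8: {batch#17, batch#13, batch#1, batch#4, batch#2, batch#20, batch#5, batch#14, batch#7, batch#19, batch#3}.
Intersection: {batch#7, batch#19} — 2.

2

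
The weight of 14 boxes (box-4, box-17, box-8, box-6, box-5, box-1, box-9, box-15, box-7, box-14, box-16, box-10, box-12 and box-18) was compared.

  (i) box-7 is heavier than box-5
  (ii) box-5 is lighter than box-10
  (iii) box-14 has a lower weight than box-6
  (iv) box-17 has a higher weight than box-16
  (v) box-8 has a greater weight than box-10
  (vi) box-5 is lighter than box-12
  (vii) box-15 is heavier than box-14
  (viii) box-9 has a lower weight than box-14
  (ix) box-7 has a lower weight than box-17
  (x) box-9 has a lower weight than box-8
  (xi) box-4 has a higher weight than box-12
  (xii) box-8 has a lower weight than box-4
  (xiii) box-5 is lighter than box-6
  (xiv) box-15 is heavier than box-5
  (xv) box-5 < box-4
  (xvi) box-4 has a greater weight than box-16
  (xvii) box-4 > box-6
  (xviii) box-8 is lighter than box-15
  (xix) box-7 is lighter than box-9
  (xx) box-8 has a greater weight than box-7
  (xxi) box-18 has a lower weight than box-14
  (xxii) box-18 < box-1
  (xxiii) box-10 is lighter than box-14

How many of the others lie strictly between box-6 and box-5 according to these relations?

Chaining upward from box-5 reaches: box-7, box-9, box-12, box-10, box-14, box-8, box-15, box-17, box-4.
Chaining downward from box-6 reaches: box-7, box-9, box-18, box-10, box-14.
Strictly between box-5 and box-6 are those in both lists: box-7, box-9, box-10, box-14 — 4 elements.

4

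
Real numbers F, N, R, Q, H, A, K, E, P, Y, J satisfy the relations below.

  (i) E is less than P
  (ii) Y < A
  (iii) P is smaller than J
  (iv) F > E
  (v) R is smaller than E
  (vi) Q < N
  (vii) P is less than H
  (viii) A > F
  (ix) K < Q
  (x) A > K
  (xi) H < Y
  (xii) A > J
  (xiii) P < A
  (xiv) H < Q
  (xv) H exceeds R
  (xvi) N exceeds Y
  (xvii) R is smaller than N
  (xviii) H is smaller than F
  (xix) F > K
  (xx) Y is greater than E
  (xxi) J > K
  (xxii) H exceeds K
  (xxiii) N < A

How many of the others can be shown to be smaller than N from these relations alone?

7

From N the given relations immediately reach R, Y, Q.
From those, E, K, H — 6 in total.
From those, P — 7 in total.
Nothing else is reachable below N; 7 in all.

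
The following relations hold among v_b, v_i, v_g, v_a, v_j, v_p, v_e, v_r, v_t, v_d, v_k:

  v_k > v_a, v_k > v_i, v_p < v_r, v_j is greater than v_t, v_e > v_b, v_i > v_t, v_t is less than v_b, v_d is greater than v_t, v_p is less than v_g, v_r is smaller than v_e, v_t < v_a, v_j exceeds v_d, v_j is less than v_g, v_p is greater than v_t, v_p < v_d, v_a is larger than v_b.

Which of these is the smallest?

v_p is not least since v_t < v_p; v_d is not least since v_p < v_d; v_j is not least since v_t < v_j; v_r is not least since v_p < v_r; v_b is not least since v_t < v_b; v_e is not least since v_r < v_e; v_g is not least since v_j < v_g; v_i is not least since v_t < v_i; v_a is not least since v_t < v_a; v_k is not least since v_a < v_k.
Only v_t has nothing below it, so v_t is the smallest.

v_t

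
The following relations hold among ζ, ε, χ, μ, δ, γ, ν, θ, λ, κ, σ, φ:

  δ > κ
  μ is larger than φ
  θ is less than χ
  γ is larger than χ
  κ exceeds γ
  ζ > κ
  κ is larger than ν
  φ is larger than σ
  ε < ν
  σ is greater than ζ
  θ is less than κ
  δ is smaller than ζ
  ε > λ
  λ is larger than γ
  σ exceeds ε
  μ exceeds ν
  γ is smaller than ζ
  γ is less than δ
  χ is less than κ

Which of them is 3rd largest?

σ

Piecing the relations together gives one ordering: θ < χ < γ < λ < ε < ν < κ < δ < ζ < σ < φ < μ.
The 3rd largest is σ.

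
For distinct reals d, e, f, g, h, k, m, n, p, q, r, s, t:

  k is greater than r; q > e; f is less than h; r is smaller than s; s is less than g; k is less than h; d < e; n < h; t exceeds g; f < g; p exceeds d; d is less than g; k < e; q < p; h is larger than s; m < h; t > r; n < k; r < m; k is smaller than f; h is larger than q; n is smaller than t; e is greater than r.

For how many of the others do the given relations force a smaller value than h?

From h the given relations immediately reach s, n, k, m, f, q.
From those, r, e — 8 in total.
From those, d — 9 in total.
Nothing else is reachable below h; 9 in all.

9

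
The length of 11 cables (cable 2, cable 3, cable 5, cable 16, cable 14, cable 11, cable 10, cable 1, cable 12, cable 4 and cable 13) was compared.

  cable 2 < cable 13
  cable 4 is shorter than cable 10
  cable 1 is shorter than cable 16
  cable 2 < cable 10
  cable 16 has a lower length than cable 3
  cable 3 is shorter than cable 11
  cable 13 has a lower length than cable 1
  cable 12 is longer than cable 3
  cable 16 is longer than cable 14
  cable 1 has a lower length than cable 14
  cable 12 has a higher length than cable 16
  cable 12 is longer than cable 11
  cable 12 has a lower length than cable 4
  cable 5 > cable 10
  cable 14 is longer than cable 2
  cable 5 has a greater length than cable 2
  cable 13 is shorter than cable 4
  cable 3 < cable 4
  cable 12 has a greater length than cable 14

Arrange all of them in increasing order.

cable 2 < cable 13 < cable 1 < cable 14 < cable 16 < cable 3 < cable 11 < cable 12 < cable 4 < cable 10 < cable 5

Nothing is placed below cable 2, so it is least; from there cable 2 < cable 13; cable 13 < cable 1; cable 1 < cable 14; cable 14 < cable 16; cable 16 < cable 3; cable 3 < cable 11; cable 11 < cable 12; cable 12 < cable 4; cable 4 < cable 10; cable 10 < cable 5, each given directly.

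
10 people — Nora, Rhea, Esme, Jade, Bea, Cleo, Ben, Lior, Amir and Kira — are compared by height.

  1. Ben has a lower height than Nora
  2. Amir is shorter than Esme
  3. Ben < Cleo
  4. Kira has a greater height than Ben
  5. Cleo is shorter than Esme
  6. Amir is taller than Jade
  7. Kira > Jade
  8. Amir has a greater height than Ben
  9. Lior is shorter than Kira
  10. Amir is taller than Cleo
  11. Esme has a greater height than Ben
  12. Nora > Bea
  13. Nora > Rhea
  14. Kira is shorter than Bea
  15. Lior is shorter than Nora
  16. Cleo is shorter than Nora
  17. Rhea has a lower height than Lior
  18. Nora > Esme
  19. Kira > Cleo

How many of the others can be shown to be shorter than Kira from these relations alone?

The elements the relations force below Kira are Ben, Jade, Cleo, Rhea, Lior — no chain reaches any other.
That is 5.

5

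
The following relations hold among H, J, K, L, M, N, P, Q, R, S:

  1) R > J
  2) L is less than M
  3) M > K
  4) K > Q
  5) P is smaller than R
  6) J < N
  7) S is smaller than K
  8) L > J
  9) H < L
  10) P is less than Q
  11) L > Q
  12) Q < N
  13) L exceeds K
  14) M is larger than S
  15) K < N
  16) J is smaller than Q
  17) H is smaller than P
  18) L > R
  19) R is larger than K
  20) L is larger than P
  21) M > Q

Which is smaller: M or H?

H

H < P and P < Q give H < Q.
With Q < K: H < P < Q < K.
Then K < R extends the chain to R.
With R < L: H < P < Q < K < R < L.
Then L < M extends the chain to M.
So H < M; H is the smaller of the two.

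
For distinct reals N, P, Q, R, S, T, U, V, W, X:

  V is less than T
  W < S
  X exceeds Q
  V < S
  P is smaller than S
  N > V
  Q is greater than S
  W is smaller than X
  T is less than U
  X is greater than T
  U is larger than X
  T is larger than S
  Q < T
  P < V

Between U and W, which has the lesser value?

W

Link the given pairs in sequence: W < S; S < Q; Q < T; T < X; X < U.
Chaining these gives W < S < Q < T < X < U.
So W < U; W is the smaller of the two.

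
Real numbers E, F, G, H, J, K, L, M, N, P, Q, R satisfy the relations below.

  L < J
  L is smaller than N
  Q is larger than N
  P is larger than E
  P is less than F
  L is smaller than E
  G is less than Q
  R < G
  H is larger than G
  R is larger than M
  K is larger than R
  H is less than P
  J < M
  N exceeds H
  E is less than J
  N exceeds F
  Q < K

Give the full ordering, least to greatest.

L < E < J < M < R < G < H < P < F < N < Q < K

Nothing is placed below L, so it is least; from there L < E; E < J; J < M; M < R; R < G; G < H; H < P; P < F; F < N; N < Q; Q < K, each given directly.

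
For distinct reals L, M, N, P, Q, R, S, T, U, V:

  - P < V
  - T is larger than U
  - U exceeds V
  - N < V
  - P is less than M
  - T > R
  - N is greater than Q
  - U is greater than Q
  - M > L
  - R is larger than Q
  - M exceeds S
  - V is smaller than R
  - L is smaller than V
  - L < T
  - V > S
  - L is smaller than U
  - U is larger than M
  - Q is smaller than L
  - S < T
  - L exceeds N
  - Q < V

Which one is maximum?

Q is not greatest since Q < V; N is not greatest since N < V; P is not greatest since P < V; S is not greatest since S < T; L is not greatest since L < T; V is not greatest since V < U; M is not greatest since M < U; U is not greatest since U < T; R is not greatest since R < T.
Only T has nothing above it, so T is the maximum.

T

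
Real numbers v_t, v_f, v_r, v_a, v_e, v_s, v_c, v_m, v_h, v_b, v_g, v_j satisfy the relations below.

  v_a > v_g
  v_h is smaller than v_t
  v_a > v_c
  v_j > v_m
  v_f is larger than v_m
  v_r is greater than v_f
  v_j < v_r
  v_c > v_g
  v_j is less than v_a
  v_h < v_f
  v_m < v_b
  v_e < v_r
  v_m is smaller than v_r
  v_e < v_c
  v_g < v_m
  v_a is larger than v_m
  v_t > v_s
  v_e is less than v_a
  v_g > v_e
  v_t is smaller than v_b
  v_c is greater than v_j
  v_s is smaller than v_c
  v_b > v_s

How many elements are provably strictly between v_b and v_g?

Chaining upward from v_g reaches: v_m, v_j, v_c, v_f, v_r, v_a.
Chaining downward from v_b reaches: v_e, v_h, v_m, v_s, v_t.
Strictly between v_g and v_b are those in both lists: v_m — 1 element.

1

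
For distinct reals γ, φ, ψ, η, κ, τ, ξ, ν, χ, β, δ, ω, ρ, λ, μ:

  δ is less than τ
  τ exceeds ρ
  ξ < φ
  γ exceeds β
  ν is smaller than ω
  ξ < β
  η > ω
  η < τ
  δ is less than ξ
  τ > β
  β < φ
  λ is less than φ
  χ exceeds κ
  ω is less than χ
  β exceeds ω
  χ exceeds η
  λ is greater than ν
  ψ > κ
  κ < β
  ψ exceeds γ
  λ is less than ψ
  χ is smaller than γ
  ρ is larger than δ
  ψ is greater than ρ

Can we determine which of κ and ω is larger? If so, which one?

undetermined

Following every chain through ω: above ω we get β, η, χ, φ, γ, ψ, τ; below ω we get ν.
κ is not reached, and no chain runs the other way from κ to ω.
So the given relations leave the order of ω and κ undetermined.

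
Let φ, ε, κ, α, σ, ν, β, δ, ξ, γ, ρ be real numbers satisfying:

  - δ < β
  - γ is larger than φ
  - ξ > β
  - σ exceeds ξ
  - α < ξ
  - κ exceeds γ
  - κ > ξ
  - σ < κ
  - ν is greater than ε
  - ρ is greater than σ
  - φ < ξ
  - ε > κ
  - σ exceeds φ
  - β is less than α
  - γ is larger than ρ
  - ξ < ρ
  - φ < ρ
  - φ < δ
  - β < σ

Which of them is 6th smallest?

Piecing the relations together gives one ordering: φ < δ < β < α < ξ < σ < ρ < γ < κ < ε < ν.
The 6th smallest is σ.

σ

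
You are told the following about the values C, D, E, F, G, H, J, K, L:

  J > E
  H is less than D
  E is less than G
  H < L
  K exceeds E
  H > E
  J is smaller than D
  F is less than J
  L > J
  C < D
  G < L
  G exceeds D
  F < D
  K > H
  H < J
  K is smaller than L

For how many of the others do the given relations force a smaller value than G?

6

The elements the relations force below G are E, C, H, F, J, D — no chain reaches any other.
That is 6.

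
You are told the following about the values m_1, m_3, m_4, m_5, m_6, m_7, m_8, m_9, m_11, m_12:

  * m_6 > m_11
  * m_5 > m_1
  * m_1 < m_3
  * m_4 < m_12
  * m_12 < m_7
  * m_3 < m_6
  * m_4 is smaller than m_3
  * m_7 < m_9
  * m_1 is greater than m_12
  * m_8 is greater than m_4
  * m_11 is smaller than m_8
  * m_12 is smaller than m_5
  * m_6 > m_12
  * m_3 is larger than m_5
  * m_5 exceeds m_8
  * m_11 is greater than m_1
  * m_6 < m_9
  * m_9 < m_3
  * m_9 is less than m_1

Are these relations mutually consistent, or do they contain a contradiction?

inconsistent

Chaining the given relations yields m_9 < m_1 < m_11 < m_8 < m_5 < m_3 < m_6, so m_9 < m_6. But one relation states m_6 < m_9. These cannot both hold.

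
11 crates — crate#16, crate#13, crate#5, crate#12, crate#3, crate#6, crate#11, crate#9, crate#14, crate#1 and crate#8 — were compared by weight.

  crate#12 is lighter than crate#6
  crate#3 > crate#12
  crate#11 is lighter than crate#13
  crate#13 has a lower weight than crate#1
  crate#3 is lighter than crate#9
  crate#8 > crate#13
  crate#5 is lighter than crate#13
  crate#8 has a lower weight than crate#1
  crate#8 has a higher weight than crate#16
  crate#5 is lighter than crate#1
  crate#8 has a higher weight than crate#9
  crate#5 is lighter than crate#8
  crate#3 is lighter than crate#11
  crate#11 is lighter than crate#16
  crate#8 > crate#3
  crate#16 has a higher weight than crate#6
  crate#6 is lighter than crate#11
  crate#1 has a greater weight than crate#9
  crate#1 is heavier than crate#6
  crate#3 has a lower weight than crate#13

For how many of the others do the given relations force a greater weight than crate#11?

The elements the relations force above crate#11 are crate#16, crate#13, crate#8, crate#1 — no chain reaches any other.
That is 4.

4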